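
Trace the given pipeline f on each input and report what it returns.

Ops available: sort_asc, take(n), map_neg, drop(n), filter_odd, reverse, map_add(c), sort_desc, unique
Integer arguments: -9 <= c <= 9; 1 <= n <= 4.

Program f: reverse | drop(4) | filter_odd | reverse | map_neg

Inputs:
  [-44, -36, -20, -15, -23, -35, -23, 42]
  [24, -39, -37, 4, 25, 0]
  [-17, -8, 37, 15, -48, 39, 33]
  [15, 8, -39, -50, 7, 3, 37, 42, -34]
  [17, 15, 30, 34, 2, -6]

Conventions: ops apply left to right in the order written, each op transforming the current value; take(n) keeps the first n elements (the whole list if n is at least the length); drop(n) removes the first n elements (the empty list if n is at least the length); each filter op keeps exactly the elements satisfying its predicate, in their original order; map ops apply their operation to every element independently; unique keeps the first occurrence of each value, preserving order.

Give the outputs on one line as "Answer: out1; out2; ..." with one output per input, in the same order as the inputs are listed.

Execution, op by op:
  [-44, -36, -20, -15, -23, -35, -23, 42] -> [42, -23, -35, -23, -15, -20, -36, -44] -> [-15, -20, -36, -44] -> [-15] -> [-15] -> [15]
  [24, -39, -37, 4, 25, 0] -> [0, 25, 4, -37, -39, 24] -> [-39, 24] -> [-39] -> [-39] -> [39]
  [-17, -8, 37, 15, -48, 39, 33] -> [33, 39, -48, 15, 37, -8, -17] -> [37, -8, -17] -> [37, -17] -> [-17, 37] -> [17, -37]
  [15, 8, -39, -50, 7, 3, 37, 42, -34] -> [-34, 42, 37, 3, 7, -50, -39, 8, 15] -> [7, -50, -39, 8, 15] -> [7, -39, 15] -> [15, -39, 7] -> [-15, 39, -7]
  [17, 15, 30, 34, 2, -6] -> [-6, 2, 34, 30, 15, 17] -> [15, 17] -> [15, 17] -> [17, 15] -> [-17, -15]

[15]; [39]; [17, -37]; [-15, 39, -7]; [-17, -15]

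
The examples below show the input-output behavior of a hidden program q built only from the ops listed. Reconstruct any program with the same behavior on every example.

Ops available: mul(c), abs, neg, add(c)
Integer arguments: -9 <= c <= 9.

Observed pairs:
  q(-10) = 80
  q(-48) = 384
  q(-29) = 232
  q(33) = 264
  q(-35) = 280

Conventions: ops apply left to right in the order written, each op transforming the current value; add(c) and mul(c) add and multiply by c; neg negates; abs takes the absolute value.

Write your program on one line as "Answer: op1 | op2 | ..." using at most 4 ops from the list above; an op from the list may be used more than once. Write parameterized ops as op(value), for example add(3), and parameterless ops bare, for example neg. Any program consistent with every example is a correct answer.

neg | abs | mul(-1) | mul(-8)

Check, running the answer program on each example:
  -10 -> 10 -> 10 -> -10 -> 80
  -48 -> 48 -> 48 -> -48 -> 384
  -29 -> 29 -> 29 -> -29 -> 232
  33 -> -33 -> 33 -> -33 -> 264
  -35 -> 35 -> 35 -> -35 -> 280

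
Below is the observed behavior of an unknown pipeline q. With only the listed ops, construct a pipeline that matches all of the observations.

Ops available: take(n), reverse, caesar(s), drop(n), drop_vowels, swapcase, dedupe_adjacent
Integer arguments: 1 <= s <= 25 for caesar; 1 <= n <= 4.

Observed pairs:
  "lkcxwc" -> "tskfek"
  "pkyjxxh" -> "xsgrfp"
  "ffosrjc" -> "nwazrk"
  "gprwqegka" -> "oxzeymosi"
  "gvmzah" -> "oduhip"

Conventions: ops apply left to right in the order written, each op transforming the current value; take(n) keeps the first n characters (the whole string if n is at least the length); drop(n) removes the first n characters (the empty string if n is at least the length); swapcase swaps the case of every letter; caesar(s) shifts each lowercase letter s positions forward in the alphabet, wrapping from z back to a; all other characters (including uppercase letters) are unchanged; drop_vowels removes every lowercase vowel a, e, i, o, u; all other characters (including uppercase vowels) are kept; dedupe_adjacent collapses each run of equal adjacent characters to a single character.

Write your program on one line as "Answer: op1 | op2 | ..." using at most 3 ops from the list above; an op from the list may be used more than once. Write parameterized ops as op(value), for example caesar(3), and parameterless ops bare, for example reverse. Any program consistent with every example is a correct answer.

dedupe_adjacent | caesar(8)

Check, running the answer program on each example:
  "lkcxwc" -> "lkcxwc" -> "tskfek"
  "pkyjxxh" -> "pkyjxh" -> "xsgrfp"
  "ffosrjc" -> "fosrjc" -> "nwazrk"
  "gprwqegka" -> "gprwqegka" -> "oxzeymosi"
  "gvmzah" -> "gvmzah" -> "oduhip"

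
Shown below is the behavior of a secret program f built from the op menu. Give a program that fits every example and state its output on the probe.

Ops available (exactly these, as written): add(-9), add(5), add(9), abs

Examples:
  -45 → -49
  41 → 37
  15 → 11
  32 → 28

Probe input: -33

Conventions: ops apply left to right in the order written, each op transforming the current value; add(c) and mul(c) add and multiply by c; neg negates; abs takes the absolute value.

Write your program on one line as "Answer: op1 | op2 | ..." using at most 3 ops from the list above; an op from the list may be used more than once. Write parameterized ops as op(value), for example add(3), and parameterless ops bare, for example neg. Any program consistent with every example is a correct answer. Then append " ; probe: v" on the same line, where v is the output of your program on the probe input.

add(5) | add(-9) ; probe: -37

Check, running the answer program on each example:
  -45 -> -40 -> -49
  41 -> 46 -> 37
  15 -> 20 -> 11
  32 -> 37 -> 28
  probe: -33 -> -28 -> -37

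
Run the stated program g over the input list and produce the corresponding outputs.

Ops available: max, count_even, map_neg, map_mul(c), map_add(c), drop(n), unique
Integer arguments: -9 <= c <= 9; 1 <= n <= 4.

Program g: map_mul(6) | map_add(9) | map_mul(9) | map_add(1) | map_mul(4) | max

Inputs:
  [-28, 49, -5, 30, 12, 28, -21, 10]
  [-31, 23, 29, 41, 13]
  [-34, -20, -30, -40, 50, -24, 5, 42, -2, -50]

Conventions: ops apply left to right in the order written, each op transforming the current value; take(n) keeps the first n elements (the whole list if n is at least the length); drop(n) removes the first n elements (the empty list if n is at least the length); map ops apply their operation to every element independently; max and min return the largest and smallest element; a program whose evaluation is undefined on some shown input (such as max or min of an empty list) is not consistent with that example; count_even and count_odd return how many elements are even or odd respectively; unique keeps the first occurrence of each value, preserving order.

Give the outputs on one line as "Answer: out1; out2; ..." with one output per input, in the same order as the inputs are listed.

Execution, op by op:
  [-28, 49, -5, 30, 12, 28, -21, 10] -> [-168, 294, -30, 180, 72, 168, -126, 60] -> [-159, 303, -21, 189, 81, 177, -117, 69] -> [-1431, 2727, -189, 1701, 729, 1593, -1053, 621] -> [-1430, 2728, -188, 1702, 730, 1594, -1052, 622] -> [-5720, 10912, -752, 6808, 2920, 6376, -4208, 2488] -> 10912
  [-31, 23, 29, 41, 13] -> [-186, 138, 174, 246, 78] -> [-177, 147, 183, 255, 87] -> [-1593, 1323, 1647, 2295, 783] -> [-1592, 1324, 1648, 2296, 784] -> [-6368, 5296, 6592, 9184, 3136] -> 9184
  [-34, -20, -30, -40, 50, -24, 5, 42, -2, -50] -> [-204, -120, -180, -240, 300, -144, 30, 252, -12, -300] -> [-195, -111, -171, -231, 309, -135, 39, 261, -3, -291] -> [-1755, -999, -1539, -2079, 2781, -1215, 351, 2349, -27, -2619] -> [-1754, -998, -1538, -2078, 2782, -1214, 352, 2350, -26, -2618] -> [-7016, -3992, -6152, -8312, 11128, -4856, 1408, 9400, -104, -10472] -> 11128

10912; 9184; 11128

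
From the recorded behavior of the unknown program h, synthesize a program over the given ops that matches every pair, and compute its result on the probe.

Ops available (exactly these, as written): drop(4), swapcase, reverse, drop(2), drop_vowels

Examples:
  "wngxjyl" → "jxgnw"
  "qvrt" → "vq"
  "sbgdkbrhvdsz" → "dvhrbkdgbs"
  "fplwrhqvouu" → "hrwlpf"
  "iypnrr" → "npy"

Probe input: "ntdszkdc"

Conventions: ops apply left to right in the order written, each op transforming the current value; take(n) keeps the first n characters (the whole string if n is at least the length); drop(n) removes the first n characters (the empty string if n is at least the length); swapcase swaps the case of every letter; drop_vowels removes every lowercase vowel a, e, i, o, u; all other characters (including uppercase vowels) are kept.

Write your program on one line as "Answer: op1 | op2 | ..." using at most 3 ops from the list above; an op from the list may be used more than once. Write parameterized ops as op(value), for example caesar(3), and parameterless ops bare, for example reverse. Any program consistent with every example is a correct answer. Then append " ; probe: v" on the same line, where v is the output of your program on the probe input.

reverse | drop_vowels | drop(2) ; probe: "kzsdtn"

Check, running the answer program on each example:
  "wngxjyl" -> "lyjxgnw" -> "lyjxgnw" -> "jxgnw"
  "qvrt" -> "trvq" -> "trvq" -> "vq"
  "sbgdkbrhvdsz" -> "zsdvhrbkdgbs" -> "zsdvhrbkdgbs" -> "dvhrbkdgbs"
  "fplwrhqvouu" -> "uuovqhrwlpf" -> "vqhrwlpf" -> "hrwlpf"
  "iypnrr" -> "rrnpyi" -> "rrnpy" -> "npy"
  probe: "ntdszkdc" -> "cdkzsdtn" -> "cdkzsdtn" -> "kzsdtn"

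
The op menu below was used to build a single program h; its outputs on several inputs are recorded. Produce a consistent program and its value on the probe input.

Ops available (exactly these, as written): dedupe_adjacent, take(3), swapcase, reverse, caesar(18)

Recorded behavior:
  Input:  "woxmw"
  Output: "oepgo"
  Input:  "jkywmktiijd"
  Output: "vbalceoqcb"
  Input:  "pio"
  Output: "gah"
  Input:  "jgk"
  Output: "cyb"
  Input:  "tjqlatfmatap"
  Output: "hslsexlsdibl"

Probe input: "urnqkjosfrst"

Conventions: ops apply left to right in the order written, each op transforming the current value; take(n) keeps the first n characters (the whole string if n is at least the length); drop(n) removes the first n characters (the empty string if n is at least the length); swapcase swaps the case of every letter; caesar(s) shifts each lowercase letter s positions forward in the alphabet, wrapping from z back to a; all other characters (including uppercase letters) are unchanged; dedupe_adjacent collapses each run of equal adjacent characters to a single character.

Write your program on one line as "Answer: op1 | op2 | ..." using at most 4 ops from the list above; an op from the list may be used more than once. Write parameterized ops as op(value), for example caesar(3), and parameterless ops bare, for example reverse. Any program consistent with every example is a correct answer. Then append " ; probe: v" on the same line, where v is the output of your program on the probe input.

caesar(18) | dedupe_adjacent | reverse ; probe: "lkjxkgbcifjm"

Check, running the answer program on each example:
  "woxmw" -> "ogpeo" -> "ogpeo" -> "oepgo"
  "jkywmktiijd" -> "bcqoeclaabv" -> "bcqoeclabv" -> "vbalceoqcb"
  "pio" -> "hag" -> "hag" -> "gah"
  "jgk" -> "byc" -> "byc" -> "cyb"
  "tjqlatfmatap" -> "lbidslxeslsh" -> "lbidslxeslsh" -> "hslsexlsdibl"
  probe: "urnqkjosfrst" -> "mjficbgkxjkl" -> "mjficbgkxjkl" -> "lkjxkgbcifjm"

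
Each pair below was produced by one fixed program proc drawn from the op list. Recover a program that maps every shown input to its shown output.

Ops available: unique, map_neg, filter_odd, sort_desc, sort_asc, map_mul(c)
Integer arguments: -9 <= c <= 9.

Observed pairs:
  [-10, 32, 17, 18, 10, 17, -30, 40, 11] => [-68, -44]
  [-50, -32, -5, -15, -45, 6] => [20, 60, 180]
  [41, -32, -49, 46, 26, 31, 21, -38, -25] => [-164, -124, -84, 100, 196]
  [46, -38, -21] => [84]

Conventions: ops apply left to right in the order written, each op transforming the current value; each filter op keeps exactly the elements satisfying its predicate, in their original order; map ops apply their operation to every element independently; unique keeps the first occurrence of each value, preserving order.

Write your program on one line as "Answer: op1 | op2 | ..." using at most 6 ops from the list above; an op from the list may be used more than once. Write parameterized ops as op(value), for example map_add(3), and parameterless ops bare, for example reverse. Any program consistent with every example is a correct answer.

unique | sort_asc | filter_odd | sort_desc | map_mul(-4)

Check, running the answer program on each example:
  [-10, 32, 17, 18, 10, 17, -30, 40, 11] -> [-10, 32, 17, 18, 10, -30, 40, 11] -> [-30, -10, 10, 11, 17, 18, 32, 40] -> [11, 17] -> [17, 11] -> [-68, -44]
  [-50, -32, -5, -15, -45, 6] -> [-50, -32, -5, -15, -45, 6] -> [-50, -45, -32, -15, -5, 6] -> [-45, -15, -5] -> [-5, -15, -45] -> [20, 60, 180]
  [41, -32, -49, 46, 26, 31, 21, -38, -25] -> [41, -32, -49, 46, 26, 31, 21, -38, -25] -> [-49, -38, -32, -25, 21, 26, 31, 41, 46] -> [-49, -25, 21, 31, 41] -> [41, 31, 21, -25, -49] -> [-164, -124, -84, 100, 196]
  [46, -38, -21] -> [46, -38, -21] -> [-38, -21, 46] -> [-21] -> [-21] -> [84]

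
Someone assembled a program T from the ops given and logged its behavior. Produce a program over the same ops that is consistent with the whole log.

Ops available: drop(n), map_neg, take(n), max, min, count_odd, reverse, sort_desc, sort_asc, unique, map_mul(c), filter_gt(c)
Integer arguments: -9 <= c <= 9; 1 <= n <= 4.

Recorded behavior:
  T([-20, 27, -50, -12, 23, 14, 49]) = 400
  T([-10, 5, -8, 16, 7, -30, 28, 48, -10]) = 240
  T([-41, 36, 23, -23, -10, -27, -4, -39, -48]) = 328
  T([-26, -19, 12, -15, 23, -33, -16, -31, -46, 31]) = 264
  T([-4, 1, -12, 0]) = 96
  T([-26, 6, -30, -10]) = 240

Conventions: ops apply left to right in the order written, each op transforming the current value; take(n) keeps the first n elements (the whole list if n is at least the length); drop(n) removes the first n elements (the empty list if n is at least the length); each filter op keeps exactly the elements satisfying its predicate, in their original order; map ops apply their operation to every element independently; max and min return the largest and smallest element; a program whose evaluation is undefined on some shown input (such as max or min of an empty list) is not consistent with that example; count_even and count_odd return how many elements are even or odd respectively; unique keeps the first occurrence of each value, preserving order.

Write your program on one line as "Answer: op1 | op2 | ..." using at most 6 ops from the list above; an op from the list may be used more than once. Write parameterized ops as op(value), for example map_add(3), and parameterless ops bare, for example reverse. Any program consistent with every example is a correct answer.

map_neg | reverse | map_mul(8) | filter_gt(-1) | drop(1) | max

Check, running the answer program on each example:
  [-20, 27, -50, -12, 23, 14, 49] -> [20, -27, 50, 12, -23, -14, -49] -> [-49, -14, -23, 12, 50, -27, 20] -> [-392, -112, -184, 96, 400, -216, 160] -> [96, 400, 160] -> [400, 160] -> 400
  [-10, 5, -8, 16, 7, -30, 28, 48, -10] -> [10, -5, 8, -16, -7, 30, -28, -48, 10] -> [10, -48, -28, 30, -7, -16, 8, -5, 10] -> [80, -384, -224, 240, -56, -128, 64, -40, 80] -> [80, 240, 64, 80] -> [240, 64, 80] -> 240
  [-41, 36, 23, -23, -10, -27, -4, -39, -48] -> [41, -36, -23, 23, 10, 27, 4, 39, 48] -> [48, 39, 4, 27, 10, 23, -23, -36, 41] -> [384, 312, 32, 216, 80, 184, -184, -288, 328] -> [384, 312, 32, 216, 80, 184, 328] -> [312, 32, 216, 80, 184, 328] -> 328
  [-26, -19, 12, -15, 23, -33, -16, -31, -46, 31] -> [26, 19, -12, 15, -23, 33, 16, 31, 46, -31] -> [-31, 46, 31, 16, 33, -23, 15, -12, 19, 26] -> [-248, 368, 248, 128, 264, -184, 120, -96, 152, 208] -> [368, 248, 128, 264, 120, 152, 208] -> [248, 128, 264, 120, 152, 208] -> 264
  [-4, 1, -12, 0] -> [4, -1, 12, 0] -> [0, 12, -1, 4] -> [0, 96, -8, 32] -> [0, 96, 32] -> [96, 32] -> 96
  [-26, 6, -30, -10] -> [26, -6, 30, 10] -> [10, 30, -6, 26] -> [80, 240, -48, 208] -> [80, 240, 208] -> [240, 208] -> 240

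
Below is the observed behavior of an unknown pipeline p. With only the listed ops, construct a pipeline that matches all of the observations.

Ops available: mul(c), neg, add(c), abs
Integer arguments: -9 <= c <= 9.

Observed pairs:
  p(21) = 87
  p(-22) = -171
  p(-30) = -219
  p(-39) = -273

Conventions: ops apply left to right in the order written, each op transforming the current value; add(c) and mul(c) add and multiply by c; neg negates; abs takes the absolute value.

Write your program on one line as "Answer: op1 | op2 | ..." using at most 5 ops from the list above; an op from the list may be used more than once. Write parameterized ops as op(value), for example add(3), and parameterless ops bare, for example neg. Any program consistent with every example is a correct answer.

add(-5) | neg | mul(-6) | add(-9)

Check, running the answer program on each example:
  21 -> 16 -> -16 -> 96 -> 87
  -22 -> -27 -> 27 -> -162 -> -171
  -30 -> -35 -> 35 -> -210 -> -219
  -39 -> -44 -> 44 -> -264 -> -273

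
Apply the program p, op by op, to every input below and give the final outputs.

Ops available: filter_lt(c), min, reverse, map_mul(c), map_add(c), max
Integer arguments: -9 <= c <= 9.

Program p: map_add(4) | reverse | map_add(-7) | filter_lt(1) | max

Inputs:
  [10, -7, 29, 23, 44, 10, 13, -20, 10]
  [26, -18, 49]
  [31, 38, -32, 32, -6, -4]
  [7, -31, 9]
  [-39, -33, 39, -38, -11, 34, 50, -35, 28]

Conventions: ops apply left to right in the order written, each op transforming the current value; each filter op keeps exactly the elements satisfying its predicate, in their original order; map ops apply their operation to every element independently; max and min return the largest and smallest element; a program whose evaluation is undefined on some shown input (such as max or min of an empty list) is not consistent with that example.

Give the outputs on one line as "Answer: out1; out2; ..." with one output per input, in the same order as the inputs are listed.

Execution, op by op:
  [10, -7, 29, 23, 44, 10, 13, -20, 10] -> [14, -3, 33, 27, 48, 14, 17, -16, 14] -> [14, -16, 17, 14, 48, 27, 33, -3, 14] -> [7, -23, 10, 7, 41, 20, 26, -10, 7] -> [-23, -10] -> -10
  [26, -18, 49] -> [30, -14, 53] -> [53, -14, 30] -> [46, -21, 23] -> [-21] -> -21
  [31, 38, -32, 32, -6, -4] -> [35, 42, -28, 36, -2, 0] -> [0, -2, 36, -28, 42, 35] -> [-7, -9, 29, -35, 35, 28] -> [-7, -9, -35] -> -7
  [7, -31, 9] -> [11, -27, 13] -> [13, -27, 11] -> [6, -34, 4] -> [-34] -> -34
  [-39, -33, 39, -38, -11, 34, 50, -35, 28] -> [-35, -29, 43, -34, -7, 38, 54, -31, 32] -> [32, -31, 54, 38, -7, -34, 43, -29, -35] -> [25, -38, 47, 31, -14, -41, 36, -36, -42] -> [-38, -14, -41, -36, -42] -> -14

-10; -21; -7; -34; -14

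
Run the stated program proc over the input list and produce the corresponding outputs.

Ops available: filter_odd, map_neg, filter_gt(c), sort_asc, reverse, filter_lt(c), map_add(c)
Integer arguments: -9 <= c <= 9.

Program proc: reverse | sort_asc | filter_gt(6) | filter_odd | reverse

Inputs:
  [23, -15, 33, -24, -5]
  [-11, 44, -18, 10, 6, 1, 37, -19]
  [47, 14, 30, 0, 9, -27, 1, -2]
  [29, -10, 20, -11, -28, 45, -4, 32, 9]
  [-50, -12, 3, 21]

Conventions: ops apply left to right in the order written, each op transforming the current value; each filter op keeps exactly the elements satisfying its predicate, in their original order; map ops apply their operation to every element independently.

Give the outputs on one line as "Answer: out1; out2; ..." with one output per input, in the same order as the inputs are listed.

Execution, op by op:
  [23, -15, 33, -24, -5] -> [-5, -24, 33, -15, 23] -> [-24, -15, -5, 23, 33] -> [23, 33] -> [23, 33] -> [33, 23]
  [-11, 44, -18, 10, 6, 1, 37, -19] -> [-19, 37, 1, 6, 10, -18, 44, -11] -> [-19, -18, -11, 1, 6, 10, 37, 44] -> [10, 37, 44] -> [37] -> [37]
  [47, 14, 30, 0, 9, -27, 1, -2] -> [-2, 1, -27, 9, 0, 30, 14, 47] -> [-27, -2, 0, 1, 9, 14, 30, 47] -> [9, 14, 30, 47] -> [9, 47] -> [47, 9]
  [29, -10, 20, -11, -28, 45, -4, 32, 9] -> [9, 32, -4, 45, -28, -11, 20, -10, 29] -> [-28, -11, -10, -4, 9, 20, 29, 32, 45] -> [9, 20, 29, 32, 45] -> [9, 29, 45] -> [45, 29, 9]
  [-50, -12, 3, 21] -> [21, 3, -12, -50] -> [-50, -12, 3, 21] -> [21] -> [21] -> [21]

[33, 23]; [37]; [47, 9]; [45, 29, 9]; [21]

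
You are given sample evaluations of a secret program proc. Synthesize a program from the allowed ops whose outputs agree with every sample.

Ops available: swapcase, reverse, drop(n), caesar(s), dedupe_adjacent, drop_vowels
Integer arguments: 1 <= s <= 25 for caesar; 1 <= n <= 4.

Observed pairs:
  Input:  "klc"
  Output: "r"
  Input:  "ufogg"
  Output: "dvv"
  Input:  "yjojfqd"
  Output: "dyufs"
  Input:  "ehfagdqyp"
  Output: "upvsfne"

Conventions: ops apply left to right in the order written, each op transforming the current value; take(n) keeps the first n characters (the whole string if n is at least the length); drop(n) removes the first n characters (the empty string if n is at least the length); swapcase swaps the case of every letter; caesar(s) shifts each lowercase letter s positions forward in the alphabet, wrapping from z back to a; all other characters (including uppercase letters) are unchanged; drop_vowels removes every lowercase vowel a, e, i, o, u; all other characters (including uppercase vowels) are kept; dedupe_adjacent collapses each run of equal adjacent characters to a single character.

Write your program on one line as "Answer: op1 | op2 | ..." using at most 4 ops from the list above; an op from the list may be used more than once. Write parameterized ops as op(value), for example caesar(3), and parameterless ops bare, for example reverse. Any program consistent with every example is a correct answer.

caesar(5) | drop(2) | caesar(10)

Check, running the answer program on each example:
  "klc" -> "pqh" -> "h" -> "r"
  "ufogg" -> "zktll" -> "tll" -> "dvv"
  "yjojfqd" -> "dotokvi" -> "tokvi" -> "dyufs"
  "ehfagdqyp" -> "jmkflivdu" -> "kflivdu" -> "upvsfne"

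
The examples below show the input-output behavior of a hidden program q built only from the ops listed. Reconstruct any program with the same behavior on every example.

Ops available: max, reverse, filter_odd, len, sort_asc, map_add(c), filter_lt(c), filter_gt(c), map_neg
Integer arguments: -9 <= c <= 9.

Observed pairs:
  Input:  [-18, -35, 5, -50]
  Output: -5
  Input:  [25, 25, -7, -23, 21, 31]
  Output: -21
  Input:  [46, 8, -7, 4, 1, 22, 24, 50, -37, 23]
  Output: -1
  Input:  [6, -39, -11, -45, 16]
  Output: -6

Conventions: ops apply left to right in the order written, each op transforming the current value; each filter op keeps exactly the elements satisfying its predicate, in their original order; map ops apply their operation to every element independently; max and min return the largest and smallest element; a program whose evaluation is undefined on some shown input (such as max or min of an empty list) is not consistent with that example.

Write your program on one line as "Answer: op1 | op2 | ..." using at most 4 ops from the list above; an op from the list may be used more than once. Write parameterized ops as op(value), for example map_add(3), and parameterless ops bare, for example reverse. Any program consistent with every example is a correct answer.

map_neg | filter_lt(4) | max

Check, running the answer program on each example:
  [-18, -35, 5, -50] -> [18, 35, -5, 50] -> [-5] -> -5
  [25, 25, -7, -23, 21, 31] -> [-25, -25, 7, 23, -21, -31] -> [-25, -25, -21, -31] -> -21
  [46, 8, -7, 4, 1, 22, 24, 50, -37, 23] -> [-46, -8, 7, -4, -1, -22, -24, -50, 37, -23] -> [-46, -8, -4, -1, -22, -24, -50, -23] -> -1
  [6, -39, -11, -45, 16] -> [-6, 39, 11, 45, -16] -> [-6, -16] -> -6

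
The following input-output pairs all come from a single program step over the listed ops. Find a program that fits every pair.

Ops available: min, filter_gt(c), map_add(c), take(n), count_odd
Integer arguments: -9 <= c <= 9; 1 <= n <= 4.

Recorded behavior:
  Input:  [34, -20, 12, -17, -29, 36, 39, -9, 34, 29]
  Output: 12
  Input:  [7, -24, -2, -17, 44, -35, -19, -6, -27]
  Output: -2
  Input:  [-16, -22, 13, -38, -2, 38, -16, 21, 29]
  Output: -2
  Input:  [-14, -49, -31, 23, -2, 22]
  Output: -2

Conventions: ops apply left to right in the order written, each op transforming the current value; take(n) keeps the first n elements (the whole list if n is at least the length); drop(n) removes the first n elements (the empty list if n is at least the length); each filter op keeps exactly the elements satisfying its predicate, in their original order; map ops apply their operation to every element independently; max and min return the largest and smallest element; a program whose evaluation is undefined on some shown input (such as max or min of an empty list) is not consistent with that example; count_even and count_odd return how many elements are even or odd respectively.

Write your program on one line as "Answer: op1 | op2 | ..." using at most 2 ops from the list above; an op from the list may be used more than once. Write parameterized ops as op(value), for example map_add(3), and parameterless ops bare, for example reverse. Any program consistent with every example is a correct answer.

filter_gt(-4) | min

Check, running the answer program on each example:
  [34, -20, 12, -17, -29, 36, 39, -9, 34, 29] -> [34, 12, 36, 39, 34, 29] -> 12
  [7, -24, -2, -17, 44, -35, -19, -6, -27] -> [7, -2, 44] -> -2
  [-16, -22, 13, -38, -2, 38, -16, 21, 29] -> [13, -2, 38, 21, 29] -> -2
  [-14, -49, -31, 23, -2, 22] -> [23, -2, 22] -> -2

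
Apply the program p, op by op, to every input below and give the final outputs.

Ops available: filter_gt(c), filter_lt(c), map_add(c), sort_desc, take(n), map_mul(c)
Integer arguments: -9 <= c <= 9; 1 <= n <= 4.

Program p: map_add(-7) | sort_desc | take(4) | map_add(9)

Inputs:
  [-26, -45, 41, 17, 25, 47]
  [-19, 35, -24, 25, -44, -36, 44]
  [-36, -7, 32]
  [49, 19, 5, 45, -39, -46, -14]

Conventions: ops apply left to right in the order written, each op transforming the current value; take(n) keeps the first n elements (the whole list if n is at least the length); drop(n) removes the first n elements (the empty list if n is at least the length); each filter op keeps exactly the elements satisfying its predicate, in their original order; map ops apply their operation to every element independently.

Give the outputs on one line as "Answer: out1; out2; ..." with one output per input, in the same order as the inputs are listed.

Execution, op by op:
  [-26, -45, 41, 17, 25, 47] -> [-33, -52, 34, 10, 18, 40] -> [40, 34, 18, 10, -33, -52] -> [40, 34, 18, 10] -> [49, 43, 27, 19]
  [-19, 35, -24, 25, -44, -36, 44] -> [-26, 28, -31, 18, -51, -43, 37] -> [37, 28, 18, -26, -31, -43, -51] -> [37, 28, 18, -26] -> [46, 37, 27, -17]
  [-36, -7, 32] -> [-43, -14, 25] -> [25, -14, -43] -> [25, -14, -43] -> [34, -5, -34]
  [49, 19, 5, 45, -39, -46, -14] -> [42, 12, -2, 38, -46, -53, -21] -> [42, 38, 12, -2, -21, -46, -53] -> [42, 38, 12, -2] -> [51, 47, 21, 7]

[49, 43, 27, 19]; [46, 37, 27, -17]; [34, -5, -34]; [51, 47, 21, 7]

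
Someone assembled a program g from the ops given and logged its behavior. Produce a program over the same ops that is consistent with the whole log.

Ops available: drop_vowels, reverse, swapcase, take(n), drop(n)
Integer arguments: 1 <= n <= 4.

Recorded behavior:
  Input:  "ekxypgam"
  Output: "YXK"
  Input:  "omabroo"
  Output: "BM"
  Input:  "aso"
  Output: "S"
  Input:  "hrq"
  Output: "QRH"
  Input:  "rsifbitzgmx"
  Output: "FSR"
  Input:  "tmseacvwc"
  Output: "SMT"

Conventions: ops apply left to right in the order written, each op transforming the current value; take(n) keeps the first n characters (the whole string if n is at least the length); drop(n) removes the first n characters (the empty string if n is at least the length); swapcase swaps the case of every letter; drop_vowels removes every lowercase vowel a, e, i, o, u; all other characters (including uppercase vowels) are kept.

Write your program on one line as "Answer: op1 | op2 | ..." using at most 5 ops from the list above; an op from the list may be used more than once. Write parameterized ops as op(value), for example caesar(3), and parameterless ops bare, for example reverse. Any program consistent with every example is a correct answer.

take(4) | reverse | drop_vowels | swapcase

Check, running the answer program on each example:
  "ekxypgam" -> "ekxy" -> "yxke" -> "yxk" -> "YXK"
  "omabroo" -> "omab" -> "bamo" -> "bm" -> "BM"
  "aso" -> "aso" -> "osa" -> "s" -> "S"
  "hrq" -> "hrq" -> "qrh" -> "qrh" -> "QRH"
  "rsifbitzgmx" -> "rsif" -> "fisr" -> "fsr" -> "FSR"
  "tmseacvwc" -> "tmse" -> "esmt" -> "smt" -> "SMT"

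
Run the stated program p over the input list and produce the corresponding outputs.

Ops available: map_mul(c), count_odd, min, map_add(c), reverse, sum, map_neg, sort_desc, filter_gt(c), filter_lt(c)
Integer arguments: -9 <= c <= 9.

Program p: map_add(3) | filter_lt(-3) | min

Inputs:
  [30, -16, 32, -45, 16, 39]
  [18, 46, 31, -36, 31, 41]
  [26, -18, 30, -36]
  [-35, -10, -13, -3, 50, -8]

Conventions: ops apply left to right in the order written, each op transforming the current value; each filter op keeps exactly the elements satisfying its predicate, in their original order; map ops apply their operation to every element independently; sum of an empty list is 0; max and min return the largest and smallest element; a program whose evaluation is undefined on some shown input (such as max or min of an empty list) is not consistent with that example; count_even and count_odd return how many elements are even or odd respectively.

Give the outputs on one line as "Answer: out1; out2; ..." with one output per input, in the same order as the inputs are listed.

Execution, op by op:
  [30, -16, 32, -45, 16, 39] -> [33, -13, 35, -42, 19, 42] -> [-13, -42] -> -42
  [18, 46, 31, -36, 31, 41] -> [21, 49, 34, -33, 34, 44] -> [-33] -> -33
  [26, -18, 30, -36] -> [29, -15, 33, -33] -> [-15, -33] -> -33
  [-35, -10, -13, -3, 50, -8] -> [-32, -7, -10, 0, 53, -5] -> [-32, -7, -10, -5] -> -32

-42; -33; -33; -32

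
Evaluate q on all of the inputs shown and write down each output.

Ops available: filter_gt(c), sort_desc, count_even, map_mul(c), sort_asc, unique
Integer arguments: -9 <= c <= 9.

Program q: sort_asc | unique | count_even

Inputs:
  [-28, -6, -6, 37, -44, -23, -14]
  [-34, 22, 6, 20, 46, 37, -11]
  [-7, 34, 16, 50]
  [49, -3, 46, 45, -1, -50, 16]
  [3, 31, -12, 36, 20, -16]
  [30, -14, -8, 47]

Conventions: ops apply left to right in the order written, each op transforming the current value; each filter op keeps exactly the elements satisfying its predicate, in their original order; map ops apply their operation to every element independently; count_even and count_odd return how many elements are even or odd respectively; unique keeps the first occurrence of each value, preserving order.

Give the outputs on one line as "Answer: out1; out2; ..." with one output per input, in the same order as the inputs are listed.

Execution, op by op:
  [-28, -6, -6, 37, -44, -23, -14] -> [-44, -28, -23, -14, -6, -6, 37] -> [-44, -28, -23, -14, -6, 37] -> 4
  [-34, 22, 6, 20, 46, 37, -11] -> [-34, -11, 6, 20, 22, 37, 46] -> [-34, -11, 6, 20, 22, 37, 46] -> 5
  [-7, 34, 16, 50] -> [-7, 16, 34, 50] -> [-7, 16, 34, 50] -> 3
  [49, -3, 46, 45, -1, -50, 16] -> [-50, -3, -1, 16, 45, 46, 49] -> [-50, -3, -1, 16, 45, 46, 49] -> 3
  [3, 31, -12, 36, 20, -16] -> [-16, -12, 3, 20, 31, 36] -> [-16, -12, 3, 20, 31, 36] -> 4
  [30, -14, -8, 47] -> [-14, -8, 30, 47] -> [-14, -8, 30, 47] -> 3

4; 5; 3; 3; 4; 3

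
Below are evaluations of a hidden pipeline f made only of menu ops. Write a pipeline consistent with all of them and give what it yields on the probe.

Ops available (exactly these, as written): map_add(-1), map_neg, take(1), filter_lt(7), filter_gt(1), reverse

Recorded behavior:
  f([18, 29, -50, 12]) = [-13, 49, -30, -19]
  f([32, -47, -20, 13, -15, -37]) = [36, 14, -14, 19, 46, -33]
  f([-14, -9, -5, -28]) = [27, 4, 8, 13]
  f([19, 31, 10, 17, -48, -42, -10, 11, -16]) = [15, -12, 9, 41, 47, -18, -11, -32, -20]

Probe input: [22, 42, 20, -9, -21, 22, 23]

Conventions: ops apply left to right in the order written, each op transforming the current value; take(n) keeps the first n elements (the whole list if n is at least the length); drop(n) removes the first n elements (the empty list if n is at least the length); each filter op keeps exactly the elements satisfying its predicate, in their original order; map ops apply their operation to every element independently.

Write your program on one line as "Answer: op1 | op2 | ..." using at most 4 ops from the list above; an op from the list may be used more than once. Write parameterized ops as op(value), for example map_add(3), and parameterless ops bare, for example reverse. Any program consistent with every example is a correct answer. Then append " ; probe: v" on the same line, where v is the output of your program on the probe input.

map_neg | reverse | map_add(-1) ; probe: [-24, -23, 20, 8, -21, -43, -23]

Check, running the answer program on each example:
  [18, 29, -50, 12] -> [-18, -29, 50, -12] -> [-12, 50, -29, -18] -> [-13, 49, -30, -19]
  [32, -47, -20, 13, -15, -37] -> [-32, 47, 20, -13, 15, 37] -> [37, 15, -13, 20, 47, -32] -> [36, 14, -14, 19, 46, -33]
  [-14, -9, -5, -28] -> [14, 9, 5, 28] -> [28, 5, 9, 14] -> [27, 4, 8, 13]
  [19, 31, 10, 17, -48, -42, -10, 11, -16] -> [-19, -31, -10, -17, 48, 42, 10, -11, 16] -> [16, -11, 10, 42, 48, -17, -10, -31, -19] -> [15, -12, 9, 41, 47, -18, -11, -32, -20]
  probe: [22, 42, 20, -9, -21, 22, 23] -> [-22, -42, -20, 9, 21, -22, -23] -> [-23, -22, 21, 9, -20, -42, -22] -> [-24, -23, 20, 8, -21, -43, -23]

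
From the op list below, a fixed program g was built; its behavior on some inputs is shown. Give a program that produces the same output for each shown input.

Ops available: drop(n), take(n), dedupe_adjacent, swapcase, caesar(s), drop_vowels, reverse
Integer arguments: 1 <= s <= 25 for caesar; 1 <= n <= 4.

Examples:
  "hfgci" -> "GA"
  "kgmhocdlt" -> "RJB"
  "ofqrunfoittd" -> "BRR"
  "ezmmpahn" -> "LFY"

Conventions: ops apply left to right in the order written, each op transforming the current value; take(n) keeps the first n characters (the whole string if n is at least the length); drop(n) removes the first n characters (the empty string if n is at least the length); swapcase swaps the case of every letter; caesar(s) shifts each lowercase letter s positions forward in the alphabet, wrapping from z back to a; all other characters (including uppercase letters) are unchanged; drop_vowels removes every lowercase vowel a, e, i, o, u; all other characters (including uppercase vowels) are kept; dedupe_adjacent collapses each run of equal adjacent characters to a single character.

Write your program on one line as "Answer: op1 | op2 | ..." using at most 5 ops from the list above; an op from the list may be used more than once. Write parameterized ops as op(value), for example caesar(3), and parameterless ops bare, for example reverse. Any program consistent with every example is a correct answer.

drop(3) | reverse | caesar(24) | take(3) | swapcase

Check, running the answer program on each example:
  "hfgci" -> "ci" -> "ic" -> "ga" -> "ga" -> "GA"
  "kgmhocdlt" -> "hocdlt" -> "tldcoh" -> "rjbamf" -> "rjb" -> "RJB"
  "ofqrunfoittd" -> "runfoittd" -> "dttiofnur" -> "brrgmdlsp" -> "brr" -> "BRR"
  "ezmmpahn" -> "mpahn" -> "nhapm" -> "lfynk" -> "lfy" -> "LFY"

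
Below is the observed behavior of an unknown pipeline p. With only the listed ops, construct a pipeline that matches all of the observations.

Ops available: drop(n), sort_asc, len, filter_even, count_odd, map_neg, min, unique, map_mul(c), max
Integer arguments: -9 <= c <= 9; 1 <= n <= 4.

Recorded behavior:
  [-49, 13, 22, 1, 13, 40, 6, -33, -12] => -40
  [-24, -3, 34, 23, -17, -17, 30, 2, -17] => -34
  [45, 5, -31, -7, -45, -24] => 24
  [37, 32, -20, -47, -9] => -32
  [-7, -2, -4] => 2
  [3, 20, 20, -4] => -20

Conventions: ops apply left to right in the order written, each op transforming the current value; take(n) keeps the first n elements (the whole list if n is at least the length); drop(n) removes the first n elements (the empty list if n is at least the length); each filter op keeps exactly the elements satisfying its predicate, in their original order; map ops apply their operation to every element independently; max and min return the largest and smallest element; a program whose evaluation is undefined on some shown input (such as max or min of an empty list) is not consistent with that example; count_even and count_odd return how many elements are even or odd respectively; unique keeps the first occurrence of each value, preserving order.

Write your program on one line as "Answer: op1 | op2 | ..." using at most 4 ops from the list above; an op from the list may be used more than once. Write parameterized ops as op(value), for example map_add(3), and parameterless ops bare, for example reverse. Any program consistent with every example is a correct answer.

map_neg | filter_even | unique | min

Check, running the answer program on each example:
  [-49, 13, 22, 1, 13, 40, 6, -33, -12] -> [49, -13, -22, -1, -13, -40, -6, 33, 12] -> [-22, -40, -6, 12] -> [-22, -40, -6, 12] -> -40
  [-24, -3, 34, 23, -17, -17, 30, 2, -17] -> [24, 3, -34, -23, 17, 17, -30, -2, 17] -> [24, -34, -30, -2] -> [24, -34, -30, -2] -> -34
  [45, 5, -31, -7, -45, -24] -> [-45, -5, 31, 7, 45, 24] -> [24] -> [24] -> 24
  [37, 32, -20, -47, -9] -> [-37, -32, 20, 47, 9] -> [-32, 20] -> [-32, 20] -> -32
  [-7, -2, -4] -> [7, 2, 4] -> [2, 4] -> [2, 4] -> 2
  [3, 20, 20, -4] -> [-3, -20, -20, 4] -> [-20, -20, 4] -> [-20, 4] -> -20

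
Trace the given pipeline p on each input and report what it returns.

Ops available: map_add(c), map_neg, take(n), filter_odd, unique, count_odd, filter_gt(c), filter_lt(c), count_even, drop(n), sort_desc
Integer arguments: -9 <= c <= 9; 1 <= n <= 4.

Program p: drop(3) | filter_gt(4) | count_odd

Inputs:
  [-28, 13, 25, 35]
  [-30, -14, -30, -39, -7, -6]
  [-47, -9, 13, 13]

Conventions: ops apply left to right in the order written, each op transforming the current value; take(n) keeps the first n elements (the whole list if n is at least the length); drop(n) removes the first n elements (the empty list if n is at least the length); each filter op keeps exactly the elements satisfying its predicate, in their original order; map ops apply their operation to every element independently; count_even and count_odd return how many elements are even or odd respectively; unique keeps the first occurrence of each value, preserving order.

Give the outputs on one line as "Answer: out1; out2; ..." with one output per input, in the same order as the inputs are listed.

Execution, op by op:
  [-28, 13, 25, 35] -> [35] -> [35] -> 1
  [-30, -14, -30, -39, -7, -6] -> [-39, -7, -6] -> [] -> 0
  [-47, -9, 13, 13] -> [13] -> [13] -> 1

1; 0; 1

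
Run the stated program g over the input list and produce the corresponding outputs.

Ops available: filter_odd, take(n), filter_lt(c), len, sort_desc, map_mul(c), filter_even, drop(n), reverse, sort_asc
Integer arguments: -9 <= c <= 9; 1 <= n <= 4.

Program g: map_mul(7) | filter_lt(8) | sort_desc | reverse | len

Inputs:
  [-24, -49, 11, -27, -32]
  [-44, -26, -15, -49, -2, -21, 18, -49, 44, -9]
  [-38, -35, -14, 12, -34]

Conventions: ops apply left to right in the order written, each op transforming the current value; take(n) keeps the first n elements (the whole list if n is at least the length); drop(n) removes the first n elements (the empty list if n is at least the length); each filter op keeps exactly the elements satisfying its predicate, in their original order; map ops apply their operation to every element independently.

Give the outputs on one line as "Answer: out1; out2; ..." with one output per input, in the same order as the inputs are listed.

Execution, op by op:
  [-24, -49, 11, -27, -32] -> [-168, -343, 77, -189, -224] -> [-168, -343, -189, -224] -> [-168, -189, -224, -343] -> [-343, -224, -189, -168] -> 4
  [-44, -26, -15, -49, -2, -21, 18, -49, 44, -9] -> [-308, -182, -105, -343, -14, -147, 126, -343, 308, -63] -> [-308, -182, -105, -343, -14, -147, -343, -63] -> [-14, -63, -105, -147, -182, -308, -343, -343] -> [-343, -343, -308, -182, -147, -105, -63, -14] -> 8
  [-38, -35, -14, 12, -34] -> [-266, -245, -98, 84, -238] -> [-266, -245, -98, -238] -> [-98, -238, -245, -266] -> [-266, -245, -238, -98] -> 4

4; 8; 4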